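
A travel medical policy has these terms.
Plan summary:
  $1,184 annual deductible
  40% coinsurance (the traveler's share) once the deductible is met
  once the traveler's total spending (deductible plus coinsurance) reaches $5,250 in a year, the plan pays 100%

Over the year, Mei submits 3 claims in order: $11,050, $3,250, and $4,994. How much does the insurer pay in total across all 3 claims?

$14,044

Claim 1 — $11,050: $1,184 to deductible, leaving $9,866; traveler's 40% is $3,946.40. Traveler owes $5,130.40 (running OOP $5,130.40). Insurer: $11,050 − $5,130.40 = $5,919.60.
Claim 2 — $3,250: 40% coinsurance on $3,250 = $1,300. Adding that to $5,130.40 gives $6,430.40, past the $5,250 cap; traveler pays only $5,250 − $5,130.40 = $119.60. Plan pays $3,250 − $119.60 = $3,130.40.
Claim 3 — $4,994: 40% coinsurance on $4,994 = $1,997.60. Adding that to $5,250 gives $7,247.60, past the $5,250 cap; traveler pays only $5,250 − $5,250 = $0. Insurer: $4,994 − $0 = $4,994.
Insurer total: $5,919.60 + $3,130.40 + $4,994 = $14,044.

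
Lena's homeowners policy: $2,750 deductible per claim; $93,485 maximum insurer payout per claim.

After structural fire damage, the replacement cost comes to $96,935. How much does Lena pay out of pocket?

$3,450

After the deductible, $96,935 − $2,750 = $94,185 remains.
$94,185 exceeds the $93,485 limit, so the insurer pays the limit: $93,485.
The homeowner bears the rest of the original loss: $96,935 − $93,485 = $3,450.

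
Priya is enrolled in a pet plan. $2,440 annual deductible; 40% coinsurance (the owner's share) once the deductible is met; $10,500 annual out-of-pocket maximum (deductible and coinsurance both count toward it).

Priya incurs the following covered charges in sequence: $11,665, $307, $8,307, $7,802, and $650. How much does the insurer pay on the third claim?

$4,984.20

Claim 1 — $11,665: deductible takes $2,440, $9,225 remains; coinsurance $9,225 × 40% = $3,690. Cost to owner: $6,130. OOP to date $6,130. Insurer: $11,665 − $6,130 = $5,535.
Claim 2 — $307: 40% coinsurance on $307 = $122.80. Owner owes $122.80 (running OOP $6,252.80). Plan pays $307 − $122.80 = $184.20.
Claim 3 — $8,307: 40% coinsurance on $8,307 = $3,322.80. Owner owes $3,322.80 (running OOP $9,575.60). Plan pays $8,307 − $3,322.80 = $4,984.20.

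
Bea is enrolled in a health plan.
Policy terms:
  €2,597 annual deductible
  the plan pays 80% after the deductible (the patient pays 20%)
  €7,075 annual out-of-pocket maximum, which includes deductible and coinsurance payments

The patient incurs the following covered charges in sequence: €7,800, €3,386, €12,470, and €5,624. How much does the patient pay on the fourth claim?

€266.20

Claim 1 — €7,800: deductible takes €2,597, €5,203 remains; coinsurance €5,203 × 20% = €1,040.60. Patient owes €3,637.60 (running OOP €3,637.60).
Claim 2 — €3,386: 20% coinsurance on €3,386 = €677.20. Cost to patient: €677.20. OOP to date €4,314.80.
Claim 3 — €12,470: deductible already satisfied, so patient's share is 20% × €12,470 = €2,494. Patient owes €2,494 (running OOP €6,808.80).
Claim 4 — €5,624: deductible met; 20% of €5,624 = €1,124.80. That would push OOP to €7,933.60, over the €7,075 cap, so patient pays €7,075 − €6,808.80 = €266.20.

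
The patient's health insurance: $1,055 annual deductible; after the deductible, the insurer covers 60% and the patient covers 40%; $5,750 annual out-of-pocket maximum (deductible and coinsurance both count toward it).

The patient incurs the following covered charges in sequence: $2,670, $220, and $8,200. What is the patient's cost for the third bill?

$3,280

#1 ($2,670): $1,055 to deductible, leaving $1,615; coinsurance $1,615 × 40% = $646. Cost to patient: $1,701. OOP to date $1,701.
#2 ($220): deductible already satisfied, so patient's share is 40% × $220 = $88. Patient owes $88 (running OOP $1,789).
#3 ($8,200): deductible met; 40% of $8,200 = $3,280. Patient owes $3,280 (running OOP $5,069).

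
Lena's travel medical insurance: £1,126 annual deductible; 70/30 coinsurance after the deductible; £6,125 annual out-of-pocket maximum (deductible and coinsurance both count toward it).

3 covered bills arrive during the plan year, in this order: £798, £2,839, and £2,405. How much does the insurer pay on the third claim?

#1 (£798): all of it applies to the deductible. Cost to traveler: £798. OOP to date £798. Insurer: £798 − £798 = £0.
#2 (£2,839): deductible takes £328, £2,511 remains; coinsurance £2,511 × 30% = £753.30. Cost to traveler: £1,081.30. OOP to date £1,879.30. Plan pays £2,839 − £1,081.30 = £1,757.70.
#3 (£2,405): deductible met; 30% of £2,405 = £721.50. Traveler owes £721.50 (running OOP £2,600.80). Insurer: £2,405 − £721.50 = £1,683.50.

£1,683.50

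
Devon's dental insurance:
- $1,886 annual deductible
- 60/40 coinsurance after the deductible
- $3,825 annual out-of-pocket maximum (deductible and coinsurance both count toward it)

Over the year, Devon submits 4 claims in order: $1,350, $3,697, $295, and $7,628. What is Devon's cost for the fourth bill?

Bill 1, $1,350: entire amount goes to the deductible. Patient owes $1,350 (running OOP $1,350).
Bill 2, $3,697: deductible takes $536, $3,161 remains; 40% of $3,161 = $1,264.40. Patient owes $1,800.40 (running OOP $3,150.40).
Bill 3, $295: deductible already satisfied, so patient's share is 40% × $295 = $118. Cost to patient: $118. OOP to date $3,268.40.
Bill 4, $7,628: deductible met; 40% of $7,628 = $3,051.20. Adding that to $3,268.40 gives $6,319.60, past the $3,825 cap; patient pays only $3,825 − $3,268.40 = $556.60.

$556.60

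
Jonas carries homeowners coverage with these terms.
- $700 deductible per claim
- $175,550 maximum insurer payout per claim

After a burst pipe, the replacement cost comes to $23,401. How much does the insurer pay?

$22,701

Less the $700 deductible: $23,401 − $700 = $22,701.
That's under the $175,550 cap, so the insurer reimburses the full $22,701.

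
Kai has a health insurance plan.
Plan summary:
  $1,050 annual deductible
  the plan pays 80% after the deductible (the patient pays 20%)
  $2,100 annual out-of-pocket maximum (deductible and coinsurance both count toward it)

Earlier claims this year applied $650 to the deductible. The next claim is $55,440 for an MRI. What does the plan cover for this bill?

$53,990

Deductible still to meet: $1,050 − $650 = $400.
That leaves $55,440 − $400 = $55,040 for coinsurance.
Patient's 20% share of $55,040 is $11,008.
Patient responsibility before any cap: $400 + $11,008 = $11,408.
Year-to-date out-of-pocket would reach $650 + $11,408 = $12,058, above the $2,100 maximum, so the patient pays only $2,100 − $650 = $1,450.
Insurer pays the balance: $55,440 − $1,450 = $53,990.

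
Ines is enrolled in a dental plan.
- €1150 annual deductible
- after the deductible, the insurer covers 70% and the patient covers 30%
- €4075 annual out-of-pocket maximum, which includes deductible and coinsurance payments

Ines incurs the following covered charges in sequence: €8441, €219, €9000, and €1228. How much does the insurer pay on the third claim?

#1 (€8441): €1150 finishes the deductible; €7291 goes to coinsurance; coinsurance €7291 × 30% = €2187.30. Patient owes €3337.30 (running OOP €3337.30). Insurer: €8441 − €3337.30 = €5103.70.
#2 (€219): deductible met; 30% of €219 = €65.70. Cost to patient: €65.70. OOP to date €3403. Plan pays €219 − €65.70 = €153.30.
#3 (€9000): deductible met; 30% of €9000 = €2700. OOP would hit €6103 > €4075, so the cap limits the patient to €4075 − €3403 = €672. Insurer: €9000 − €672 = €8328.

€8328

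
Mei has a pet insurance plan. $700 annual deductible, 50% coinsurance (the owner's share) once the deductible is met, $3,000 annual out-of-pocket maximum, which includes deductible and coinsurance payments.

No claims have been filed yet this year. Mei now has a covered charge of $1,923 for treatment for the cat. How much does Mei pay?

Deductible not yet touched, so the first $700 of the bill goes to the deductible.
The remaining $1,223 (= $1,923 − $700) moves to coinsurance.
Coinsurance: $1,223 × 50% = $611.50.
So the owner owes $700 + $611.50 = $1,311.50 before any cap.
Year-to-date out-of-pocket becomes $0 + $1,311.50 = $1,311.50, still under the $3,000 maximum, so no cap applies.

$1,311.50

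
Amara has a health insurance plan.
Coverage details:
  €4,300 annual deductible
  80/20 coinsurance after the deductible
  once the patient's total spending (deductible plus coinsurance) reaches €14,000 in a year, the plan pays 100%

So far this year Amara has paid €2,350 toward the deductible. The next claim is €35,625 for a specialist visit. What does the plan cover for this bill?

€26,940

€2,350 of the €4,300 deductible is already met, leaving €1,950.
That leaves €35,625 − €1,950 = €33,675 for coinsurance.
Patient's 20% share of €33,675 is €6,735.
So the patient owes €1,950 + €6,735 = €8,685 before any cap.
Year-to-date out-of-pocket becomes €2,350 + €8,685 = €11,035, still under the €14,000 maximum, so no cap applies.
The plan picks up €35,625 − €8,685 = €26,940.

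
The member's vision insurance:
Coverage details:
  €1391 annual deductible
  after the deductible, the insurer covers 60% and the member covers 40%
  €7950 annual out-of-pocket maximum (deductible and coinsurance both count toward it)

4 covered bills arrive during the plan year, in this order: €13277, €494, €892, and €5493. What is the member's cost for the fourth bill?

Claim 1 — €13277: €1391 finishes the deductible; €11886 goes to coinsurance; member's 40% is €4754.40. Cost to member: €6145.40. OOP to date €6145.40.
Claim 2 — €494: deductible met; 40% of €494 = €197.60. Member owes €197.60 (running OOP €6343).
Claim 3 — €892: 40% coinsurance on €892 = €356.80. Member owes €356.80 (running OOP €6699.80).
Claim 4 — €5493: 40% coinsurance on €5493 = €2197.20. Adding that to €6699.80 gives €8897, past the €7950 cap; member pays only €7950 − €6699.80 = €1250.20.

€1250.20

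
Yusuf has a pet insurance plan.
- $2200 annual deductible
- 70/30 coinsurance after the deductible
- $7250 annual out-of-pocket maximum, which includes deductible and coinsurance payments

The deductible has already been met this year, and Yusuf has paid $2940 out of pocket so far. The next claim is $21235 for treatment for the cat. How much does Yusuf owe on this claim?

The deductible is already satisfied, so the full bill goes to coinsurance.
Owner's 30% share of $21235 is $6370.50.
Adding $6370.50 to the $2940 already spent would give $9310.50, which exceeds the $7250 cap; the owner pays just $7250 − $2940 = $4310.

$4310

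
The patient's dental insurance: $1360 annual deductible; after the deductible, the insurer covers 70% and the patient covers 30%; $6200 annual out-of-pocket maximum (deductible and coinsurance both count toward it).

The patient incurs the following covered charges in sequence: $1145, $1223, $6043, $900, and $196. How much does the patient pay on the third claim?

$1812.90

Bill 1, $1145: fully absorbed by the deductible. Patient pays $1145; OOP now $1145.
Bill 2, $1223: $215 finishes the deductible; $1008 goes to coinsurance; coinsurance $1008 × 30% = $302.40. Cost to patient: $517.40. OOP to date $1662.40.
Bill 3, $6043: 30% coinsurance on $6043 = $1812.90. Patient pays $1812.90; OOP now $3475.30.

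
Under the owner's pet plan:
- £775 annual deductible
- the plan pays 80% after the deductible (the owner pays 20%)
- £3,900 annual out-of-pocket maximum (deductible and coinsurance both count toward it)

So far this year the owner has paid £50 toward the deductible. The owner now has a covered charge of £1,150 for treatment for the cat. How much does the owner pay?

£810

£50 of the £775 deductible is already met, leaving £725.
After the £725 deductible portion, £1,150 − £725 = £425 is subject to coinsurance.
Owner's 20% share of £425 is £85.
Owner responsibility before any cap: £725 + £85 = £810.
Total out-of-pocket so far would be £50 + £810 = £860, below the £3,900 cap — no reduction.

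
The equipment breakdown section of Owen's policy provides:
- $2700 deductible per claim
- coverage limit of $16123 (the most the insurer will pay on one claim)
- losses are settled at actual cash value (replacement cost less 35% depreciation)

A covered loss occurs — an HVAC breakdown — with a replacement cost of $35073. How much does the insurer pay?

$16123

Depreciate 35%: the covered value is $35073 × 0.65 = $22797.45.
Subtract the deductible: $22797.45 − $2700 = $20097.45.
$20097.45 exceeds the $16123 limit, so the insurer pays the limit: $16123.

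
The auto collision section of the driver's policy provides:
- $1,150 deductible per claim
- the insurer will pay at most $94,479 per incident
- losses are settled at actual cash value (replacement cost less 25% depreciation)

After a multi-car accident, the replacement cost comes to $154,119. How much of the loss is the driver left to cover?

$59,640

At 25% depreciation, ACV = $154,119 − $38,529.75 = $115,589.25.
After the deductible, $115,589.25 − $1,150 = $114,439.25 remains.
The $94,479 per-incident cap binds; insurer pays $94,479.
Out of pocket: $154,119 − $94,479 = $59,640.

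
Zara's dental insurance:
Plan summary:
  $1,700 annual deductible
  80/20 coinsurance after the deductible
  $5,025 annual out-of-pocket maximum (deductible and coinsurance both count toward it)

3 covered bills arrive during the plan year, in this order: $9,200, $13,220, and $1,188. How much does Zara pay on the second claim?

$1,825

Bill 1, $9,200: deductible takes $1,700, $7,500 remains; coinsurance $7,500 × 20% = $1,500. Cost to patient: $3,200. OOP to date $3,200.
Bill 2, $13,220: deductible met; 20% of $13,220 = $2,644. Adding that to $3,200 gives $5,844, past the $5,025 cap; patient pays only $5,025 − $3,200 = $1,825.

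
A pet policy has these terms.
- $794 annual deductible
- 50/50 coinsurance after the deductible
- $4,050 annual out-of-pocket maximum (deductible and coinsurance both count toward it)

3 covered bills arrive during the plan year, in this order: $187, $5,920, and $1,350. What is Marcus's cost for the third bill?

$599.50

Bill 1, $187: all of it applies to the deductible. Cost to owner: $187. OOP to date $187.
Bill 2, $5,920: deductible takes $607, $5,313 remains; 50% of $5,313 = $2,656.50. Cost to owner: $3,263.50. OOP to date $3,450.50.
Bill 3, $1,350: 50% coinsurance on $1,350 = $675. OOP would hit $4,125.50 > $4,050, so the cap limits the owner to $4,050 − $3,450.50 = $599.50.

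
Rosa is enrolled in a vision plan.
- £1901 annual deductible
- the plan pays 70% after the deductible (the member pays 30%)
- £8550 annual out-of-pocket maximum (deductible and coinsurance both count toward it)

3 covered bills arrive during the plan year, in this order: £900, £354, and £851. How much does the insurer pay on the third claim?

#1 (£900): all of it applies to the deductible. Cost to member: £900. OOP to date £900. Plan pays £900 − £900 = £0.
#2 (£354): entire amount goes to the deductible. Cost to member: £354. OOP to date £1254. Insurer: £354 − £354 = £0.
#3 (£851): £647 finishes the deductible; £204 goes to coinsurance; member's 30% is £61.20. Member owes £708.20 (running OOP £1962.20). Insurer: £851 − £708.20 = £142.80.

£142.80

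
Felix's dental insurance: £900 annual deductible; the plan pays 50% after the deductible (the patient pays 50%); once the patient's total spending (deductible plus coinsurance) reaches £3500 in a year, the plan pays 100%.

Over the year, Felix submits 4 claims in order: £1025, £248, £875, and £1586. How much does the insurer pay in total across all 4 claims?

£1417

#1 (£1025): deductible takes £900, £125 remains; patient's 50% is £62.50. Patient pays £962.50; OOP now £962.50. Insurer: £1025 − £962.50 = £62.50.
#2 (£248): deductible already satisfied, so patient's share is 50% × £248 = £124. Patient owes £124 (running OOP £1086.50). Insurer: £248 − £124 = £124.
#3 (£875): deductible met; 50% of £875 = £437.50. Patient owes £437.50 (running OOP £1524). Insurer: £875 − £437.50 = £437.50.
#4 (£1586): deductible already satisfied, so patient's share is 50% × £1586 = £793. Cost to patient: £793. OOP to date £2317. Plan pays £1586 − £793 = £793.
Insurer total = bills − patient's total = £3734 − £2317 = £1417.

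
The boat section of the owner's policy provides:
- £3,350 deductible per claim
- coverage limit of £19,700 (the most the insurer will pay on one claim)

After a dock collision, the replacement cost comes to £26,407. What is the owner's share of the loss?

£6,707

Less the £3,350 deductible: £26,407 − £3,350 = £23,057.
Since £23,057 > £19,700, the payout is capped at £19,700.
Out of pocket: £26,407 − £19,700 = £6,707.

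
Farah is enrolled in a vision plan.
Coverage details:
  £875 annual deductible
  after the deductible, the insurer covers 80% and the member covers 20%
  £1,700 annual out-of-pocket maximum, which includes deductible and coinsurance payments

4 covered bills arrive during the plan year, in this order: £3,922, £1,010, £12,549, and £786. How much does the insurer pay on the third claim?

£12,535.40

Claim 1 (£3,922): deductible takes £875, £3,047 remains; 20% of £3,047 = £609.40. Cost to member: £1,484.40. OOP to date £1,484.40. Insurer: £3,922 − £1,484.40 = £2,437.60.
Claim 2 (£1,010): 20% coinsurance on £1,010 = £202. Cost to member: £202. OOP to date £1,686.40. Plan pays £1,010 − £202 = £808.
Claim 3 (£12,549): 20% coinsurance on £12,549 = £2,509.80. Adding that to £1,686.40 gives £4,196.20, past the £1,700 cap; member pays only £1,700 − £1,686.40 = £13.60. Insurer: £12,549 − £13.60 = £12,535.40.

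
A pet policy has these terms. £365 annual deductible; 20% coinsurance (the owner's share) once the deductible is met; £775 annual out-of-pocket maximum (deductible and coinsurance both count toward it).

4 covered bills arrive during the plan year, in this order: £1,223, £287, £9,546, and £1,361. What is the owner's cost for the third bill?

£181

Bill 1, £1,223: £365 to deductible, leaving £858; coinsurance £858 × 20% = £171.60. Owner owes £536.60 (running OOP £536.60).
Bill 2, £287: deductible already satisfied, so owner's share is 20% × £287 = £57.40. Owner pays £57.40; OOP now £594.
Bill 3, £9,546: deductible met; 20% of £9,546 = £1,909.20. That would push OOP to £2,503.20, over the £775 cap, so owner pays £775 − £594 = £181.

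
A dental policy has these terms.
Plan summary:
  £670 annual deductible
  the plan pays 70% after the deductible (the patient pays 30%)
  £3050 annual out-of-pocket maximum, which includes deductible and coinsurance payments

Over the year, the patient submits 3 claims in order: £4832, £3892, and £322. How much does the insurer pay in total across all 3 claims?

Claim 1 — £4832: £670 to deductible, leaving £4162; coinsurance £4162 × 30% = £1248.60. Patient pays £1918.60; OOP now £1918.60. Plan pays £4832 − £1918.60 = £2913.40.
Claim 2 — £3892: 30% coinsurance on £3892 = £1167.60. OOP would hit £3086.20 > £3050, so the cap limits the patient to £3050 − £1918.60 = £1131.40. Plan pays £3892 − £1131.40 = £2760.60.
Claim 3 — £322: deductible met; 30% of £322 = £96.60. OOP would hit £3146.60 > £3050, so the cap limits the patient to £3050 − £3050 = £0. Plan pays £322 − £0 = £322.
Insurer total: £2913.40 + £2760.60 + £322 = £5996.

£5996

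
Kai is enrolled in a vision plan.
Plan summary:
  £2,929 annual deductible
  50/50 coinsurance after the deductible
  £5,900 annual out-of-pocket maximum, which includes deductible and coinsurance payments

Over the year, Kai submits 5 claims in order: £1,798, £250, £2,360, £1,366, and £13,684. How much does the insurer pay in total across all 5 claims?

Claim 1 — £1,798: fully absorbed by the deductible. Member owes £1,798 (running OOP £1,798). Insurer: £1,798 − £1,798 = £0.
Claim 2 — £250: all of it applies to the deductible. Member pays £250; OOP now £2,048. Plan pays £250 − £250 = £0.
Claim 3 — £2,360: deductible takes £881, £1,479 remains; coinsurance £1,479 × 50% = £739.50. Member owes £1,620.50 (running OOP £3,668.50). Plan pays £2,360 − £1,620.50 = £739.50.
Claim 4 — £1,366: 50% coinsurance on £1,366 = £683. Member owes £683 (running OOP £4,351.50). Insurer: £1,366 − £683 = £683.
Claim 5 — £13,684: deductible already satisfied, so member's share is 50% × £13,684 = £6,842. That would push OOP to £11,193.50, over the £5,900 cap, so member pays £5,900 − £4,351.50 = £1,548.50. Insurer: £13,684 − £1,548.50 = £12,135.50.
Insurer total: £0 + £0 + £739.50 + £683 + £12,135.50 = £13,558.

£13,558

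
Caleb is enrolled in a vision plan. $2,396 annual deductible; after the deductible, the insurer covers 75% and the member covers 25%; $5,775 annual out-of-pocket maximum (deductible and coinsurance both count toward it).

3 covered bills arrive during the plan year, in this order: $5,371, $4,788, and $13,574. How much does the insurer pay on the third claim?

Claim 1 ($5,371): $2,396 to deductible, leaving $2,975; coinsurance $2,975 × 25% = $743.75. Cost to member: $3,139.75. OOP to date $3,139.75. Plan pays $5,371 − $3,139.75 = $2,231.25.
Claim 2 ($4,788): deductible met; 25% of $4,788 = $1,197. Cost to member: $1,197. OOP to date $4,336.75. Insurer: $4,788 − $1,197 = $3,591.
Claim 3 ($13,574): deductible already satisfied, so member's share is 25% × $13,574 = $3,393.50. Adding that to $4,336.75 gives $7,730.25, past the $5,775 cap; member pays only $5,775 − $4,336.75 = $1,438.25. Insurer: $13,574 − $1,438.25 = $12,135.75.

$12,135.75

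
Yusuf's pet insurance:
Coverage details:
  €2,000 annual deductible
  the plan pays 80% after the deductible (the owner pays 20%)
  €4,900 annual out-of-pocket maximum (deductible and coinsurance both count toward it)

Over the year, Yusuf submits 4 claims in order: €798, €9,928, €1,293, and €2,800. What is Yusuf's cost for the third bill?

€258.60

Claim 1 — €798: all of it applies to the deductible. Owner pays €798; OOP now €798.
Claim 2 — €9,928: deductible takes €1,202, €8,726 remains; 20% of €8,726 = €1,745.20. Cost to owner: €2,947.20. OOP to date €3,745.20.
Claim 3 — €1,293: deductible met; 20% of €1,293 = €258.60. Owner owes €258.60 (running OOP €4,003.80).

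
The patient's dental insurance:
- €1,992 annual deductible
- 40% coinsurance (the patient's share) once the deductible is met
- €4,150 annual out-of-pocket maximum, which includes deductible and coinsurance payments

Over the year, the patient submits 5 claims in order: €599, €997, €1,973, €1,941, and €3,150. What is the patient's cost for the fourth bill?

€776.40

Claim 1 — €599: entire amount goes to the deductible. Patient owes €599 (running OOP €599).
Claim 2 — €997: entire amount goes to the deductible. Patient owes €997 (running OOP €1,596).
Claim 3 — €1,973: €396 finishes the deductible; €1,577 goes to coinsurance; 40% of €1,577 = €630.80. Patient owes €1,026.80 (running OOP €2,622.80).
Claim 4 — €1,941: 40% coinsurance on €1,941 = €776.40. Cost to patient: €776.40. OOP to date €3,399.20.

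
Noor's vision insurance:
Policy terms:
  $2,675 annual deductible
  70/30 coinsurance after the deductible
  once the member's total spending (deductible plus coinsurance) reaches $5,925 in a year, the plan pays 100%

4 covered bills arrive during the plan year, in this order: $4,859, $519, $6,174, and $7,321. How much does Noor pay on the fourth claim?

$586.90

#1 ($4,859): $2,675 finishes the deductible; $2,184 goes to coinsurance; member's 30% is $655.20. Member owes $3,330.20 (running OOP $3,330.20).
#2 ($519): deductible met; 30% of $519 = $155.70. Member owes $155.70 (running OOP $3,485.90).
#3 ($6,174): 30% coinsurance on $6,174 = $1,852.20. Member pays $1,852.20; OOP now $5,338.10.
#4 ($7,321): 30% coinsurance on $7,321 = $2,196.30. That would push OOP to $7,534.40, over the $5,925 cap, so member pays $5,925 − $5,338.10 = $586.90.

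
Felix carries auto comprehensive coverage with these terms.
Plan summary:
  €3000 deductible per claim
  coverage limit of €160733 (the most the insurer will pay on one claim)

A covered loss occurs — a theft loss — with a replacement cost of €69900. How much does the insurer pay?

€66900

Subtract the deductible: €69900 − €3000 = €66900.
€66900 is within the €160733 limit, so the insurer pays €66900.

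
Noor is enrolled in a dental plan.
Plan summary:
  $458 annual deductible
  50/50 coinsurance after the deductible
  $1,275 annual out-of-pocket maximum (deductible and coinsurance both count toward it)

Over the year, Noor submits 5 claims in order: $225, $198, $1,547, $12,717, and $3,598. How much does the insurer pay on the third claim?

$756

Bill 1, $225: entire amount goes to the deductible. Cost to patient: $225. OOP to date $225. Insurer: $225 − $225 = $0.
Bill 2, $198: all of it applies to the deductible. Cost to patient: $198. OOP to date $423. Plan pays $198 − $198 = $0.
Bill 3, $1,547: $35 to deductible, leaving $1,512; 50% of $1,512 = $756. Patient owes $791 (running OOP $1,214). Insurer: $1,547 − $791 = $756.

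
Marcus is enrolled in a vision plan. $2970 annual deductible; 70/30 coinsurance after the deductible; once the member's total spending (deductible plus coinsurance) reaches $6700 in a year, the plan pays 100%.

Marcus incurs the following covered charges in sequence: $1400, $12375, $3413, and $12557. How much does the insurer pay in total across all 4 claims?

$23045

Claim 1 ($1400): entire amount goes to the deductible. Member pays $1400; OOP now $1400. Plan pays $1400 − $1400 = $0.
Claim 2 ($12375): deductible takes $1570, $10805 remains; member's 30% is $3241.50. Member owes $4811.50 (running OOP $6211.50). Plan pays $12375 − $4811.50 = $7563.50.
Claim 3 ($3413): deductible already satisfied, so member's share is 30% × $3413 = $1023.90. OOP would hit $7235.40 > $6700, so the cap limits the member to $6700 − $6211.50 = $488.50. Plan pays $3413 − $488.50 = $2924.50.
Claim 4 ($12557): 30% coinsurance on $12557 = $3767.10. Adding that to $6700 gives $10467.10, past the $6700 cap; member pays only $6700 − $6700 = $0. Insurer: $12557 − $0 = $12557.
Insurer total = bills − member's total = $29745 − $6700 = $23045.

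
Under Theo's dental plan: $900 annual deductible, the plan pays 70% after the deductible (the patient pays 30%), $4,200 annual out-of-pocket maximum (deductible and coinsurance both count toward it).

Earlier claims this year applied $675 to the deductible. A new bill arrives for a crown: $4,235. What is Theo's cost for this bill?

Deductible still to meet: $900 − $675 = $225.
The remaining $4,010 (= $4,235 − $225) moves to coinsurance.
Coinsurance: $4,010 × 30% = $1,203.
So the patient owes $225 + $1,203 = $1,428 before any cap.
Cumulative spending $675 + $1,428 = $2,103 stays under the $4,200 maximum.

$1,428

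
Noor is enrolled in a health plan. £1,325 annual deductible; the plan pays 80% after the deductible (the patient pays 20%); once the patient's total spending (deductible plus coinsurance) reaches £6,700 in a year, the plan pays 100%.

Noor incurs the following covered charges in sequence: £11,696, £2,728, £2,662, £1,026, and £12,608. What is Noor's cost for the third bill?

£532.40

#1 (£11,696): £1,325 to deductible, leaving £10,371; coinsurance £10,371 × 20% = £2,074.20. Cost to patient: £3,399.20. OOP to date £3,399.20.
#2 (£2,728): 20% coinsurance on £2,728 = £545.60. Patient pays £545.60; OOP now £3,944.80.
#3 (£2,662): deductible met; 20% of £2,662 = £532.40. Patient owes £532.40 (running OOP £4,477.20).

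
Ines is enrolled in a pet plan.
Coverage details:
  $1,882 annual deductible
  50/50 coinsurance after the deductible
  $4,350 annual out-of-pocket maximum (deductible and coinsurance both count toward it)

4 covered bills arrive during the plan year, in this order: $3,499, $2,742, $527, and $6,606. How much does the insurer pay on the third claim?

$263.50

Claim 1 ($3,499): $1,882 to deductible, leaving $1,617; coinsurance $1,617 × 50% = $808.50. Owner owes $2,690.50 (running OOP $2,690.50). Plan pays $3,499 − $2,690.50 = $808.50.
Claim 2 ($2,742): 50% coinsurance on $2,742 = $1,371. Cost to owner: $1,371. OOP to date $4,061.50. Plan pays $2,742 − $1,371 = $1,371.
Claim 3 ($527): deductible met; 50% of $527 = $263.50. Owner pays $263.50; OOP now $4,325. Plan pays $527 − $263.50 = $263.50.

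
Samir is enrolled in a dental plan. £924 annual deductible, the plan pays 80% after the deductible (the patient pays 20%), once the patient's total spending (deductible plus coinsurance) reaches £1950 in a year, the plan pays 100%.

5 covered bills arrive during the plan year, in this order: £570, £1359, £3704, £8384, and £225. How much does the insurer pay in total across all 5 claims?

£12292

#1 (£570): fully absorbed by the deductible. Patient owes £570 (running OOP £570). Insurer: £570 − £570 = £0.
#2 (£1359): £354 to deductible, leaving £1005; 20% of £1005 = £201. Cost to patient: £555. OOP to date £1125. Insurer: £1359 − £555 = £804.
#3 (£3704): 20% coinsurance on £3704 = £740.80. Patient owes £740.80 (running OOP £1865.80). Insurer: £3704 − £740.80 = £2963.20.
#4 (£8384): deductible already satisfied, so patient's share is 20% × £8384 = £1676.80. Adding that to £1865.80 gives £3542.60, past the £1950 cap; patient pays only £1950 − £1865.80 = £84.20. Insurer: £8384 − £84.20 = £8299.80.
#5 (£225): 20% coinsurance on £225 = £45. That would push OOP to £1995, over the £1950 cap, so patient pays £1950 − £1950 = £0. Insurer: £225 − £0 = £225.
Insurer total: £0 + £804 + £2963.20 + £8299.80 + £225 = £12292.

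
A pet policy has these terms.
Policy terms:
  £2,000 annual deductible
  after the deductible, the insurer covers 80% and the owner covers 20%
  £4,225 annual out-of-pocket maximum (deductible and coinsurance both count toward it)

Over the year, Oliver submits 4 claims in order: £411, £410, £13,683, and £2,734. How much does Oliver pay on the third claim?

£3,404

#1 (£411): all of it applies to the deductible. Cost to owner: £411. OOP to date £411.
#2 (£410): fully absorbed by the deductible. Owner pays £410; OOP now £821.
#3 (£13,683): £1,179 to deductible, leaving £12,504; coinsurance £12,504 × 20% = £2,500.80. Deductible plus coinsurance: £1,179 + £2,500.80 = £3,679.80. OOP would hit £4,500.80 > £4,225, so the cap limits the owner to £4,225 − £821 = £3,404.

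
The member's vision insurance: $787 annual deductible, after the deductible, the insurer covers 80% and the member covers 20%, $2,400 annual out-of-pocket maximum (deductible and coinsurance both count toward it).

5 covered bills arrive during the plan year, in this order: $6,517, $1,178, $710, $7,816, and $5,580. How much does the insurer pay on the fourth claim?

Claim 1 ($6,517): $787 finishes the deductible; $5,730 goes to coinsurance; 20% of $5,730 = $1,146. Member pays $1,933; OOP now $1,933. Plan pays $6,517 − $1,933 = $4,584.
Claim 2 ($1,178): deductible met; 20% of $1,178 = $235.60. Cost to member: $235.60. OOP to date $2,168.60. Plan pays $1,178 − $235.60 = $942.40.
Claim 3 ($710): deductible already satisfied, so member's share is 20% × $710 = $142. Member owes $142 (running OOP $2,310.60). Plan pays $710 − $142 = $568.
Claim 4 ($7,816): 20% coinsurance on $7,816 = $1,563.20. That would push OOP to $3,873.80, over the $2,400 cap, so member pays $2,400 − $2,310.60 = $89.40. Insurer: $7,816 − $89.40 = $7,726.60.

$7,726.60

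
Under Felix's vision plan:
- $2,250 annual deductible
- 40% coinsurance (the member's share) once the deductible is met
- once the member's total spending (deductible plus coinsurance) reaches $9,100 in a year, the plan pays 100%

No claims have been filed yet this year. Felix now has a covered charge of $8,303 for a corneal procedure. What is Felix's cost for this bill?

$4,671.20

Deductible not yet touched, so the first $2,250 of the bill goes to the deductible.
After the $2,250 deductible portion, $8,303 − $2,250 = $6,053 is subject to coinsurance.
Member's 40% share of $6,053 is $2,421.20.
So the member owes $2,250 + $2,421.20 = $4,671.20 before any cap.
Cumulative spending $0 + $4,671.20 = $4,671.20 stays under the $9,100 maximum.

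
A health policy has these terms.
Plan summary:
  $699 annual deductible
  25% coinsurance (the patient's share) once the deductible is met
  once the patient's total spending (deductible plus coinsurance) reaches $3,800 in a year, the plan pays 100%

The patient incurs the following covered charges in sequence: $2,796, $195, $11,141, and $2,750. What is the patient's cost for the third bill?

Claim 1 ($2,796): deductible takes $699, $2,097 remains; 25% of $2,097 = $524.25. Patient pays $1,223.25; OOP now $1,223.25.
Claim 2 ($195): deductible met; 25% of $195 = $48.75. Patient owes $48.75 (running OOP $1,272).
Claim 3 ($11,141): deductible met; 25% of $11,141 = $2,785.25. Adding that to $1,272 gives $4,057.25, past the $3,800 cap; patient pays only $3,800 − $1,272 = $2,528.

$2,528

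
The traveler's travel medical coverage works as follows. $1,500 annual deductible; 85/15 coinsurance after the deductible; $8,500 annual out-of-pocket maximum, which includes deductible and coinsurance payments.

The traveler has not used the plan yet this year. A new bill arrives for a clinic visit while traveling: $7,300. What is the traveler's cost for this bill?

Nothing has been paid toward the $1,500 deductible, so the first $1,500 of this charge is applied there.
After the $1,500 deductible portion, $7,300 − $1,500 = $5,800 is subject to coinsurance.
Coinsurance: $5,800 × 15% = $870.
That puts the traveler's cost at $1,500 + $870 = $2,370 before any cap.
Year-to-date out-of-pocket becomes $0 + $2,370 = $2,370, still under the $8,500 maximum, so no cap applies.

$2,370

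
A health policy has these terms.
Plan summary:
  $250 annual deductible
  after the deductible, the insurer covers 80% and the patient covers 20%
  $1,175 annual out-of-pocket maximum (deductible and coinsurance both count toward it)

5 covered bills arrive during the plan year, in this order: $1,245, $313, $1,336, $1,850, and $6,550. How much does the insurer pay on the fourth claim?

$1,480

Claim 1 — $1,245: $250 finishes the deductible; $995 goes to coinsurance; coinsurance $995 × 20% = $199. Cost to patient: $449. OOP to date $449. Insurer: $1,245 − $449 = $796.
Claim 2 — $313: deductible met; 20% of $313 = $62.60. Patient pays $62.60; OOP now $511.60. Insurer: $313 − $62.60 = $250.40.
Claim 3 — $1,336: deductible met; 20% of $1,336 = $267.20. Patient owes $267.20 (running OOP $778.80). Plan pays $1,336 − $267.20 = $1,068.80.
Claim 4 — $1,850: deductible met; 20% of $1,850 = $370. Cost to patient: $370. OOP to date $1,148.80. Plan pays $1,850 − $370 = $1,480.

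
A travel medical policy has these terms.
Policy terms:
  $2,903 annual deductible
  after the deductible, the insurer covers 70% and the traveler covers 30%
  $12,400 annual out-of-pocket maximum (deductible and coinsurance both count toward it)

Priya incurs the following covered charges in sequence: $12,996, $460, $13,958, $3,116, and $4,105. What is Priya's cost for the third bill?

Bill 1, $12,996: deductible takes $2,903, $10,093 remains; 30% of $10,093 = $3,027.90. Cost to traveler: $5,930.90. OOP to date $5,930.90.
Bill 2, $460: 30% coinsurance on $460 = $138. Traveler pays $138; OOP now $6,068.90.
Bill 3, $13,958: deductible met; 30% of $13,958 = $4,187.40. Cost to traveler: $4,187.40. OOP to date $10,256.30.

$4,187.40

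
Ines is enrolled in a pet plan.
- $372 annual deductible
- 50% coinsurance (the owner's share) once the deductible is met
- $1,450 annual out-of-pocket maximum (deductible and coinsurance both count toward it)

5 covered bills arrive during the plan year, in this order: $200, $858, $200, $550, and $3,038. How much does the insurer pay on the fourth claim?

Claim 1 ($200): all of it applies to the deductible. Owner owes $200 (running OOP $200). Insurer: $200 − $200 = $0.
Claim 2 ($858): $172 finishes the deductible; $686 goes to coinsurance; 50% of $686 = $343. Owner owes $515 (running OOP $715). Plan pays $858 − $515 = $343.
Claim 3 ($200): 50% coinsurance on $200 = $100. Owner owes $100 (running OOP $815). Plan pays $200 − $100 = $100.
Claim 4 ($550): deductible already satisfied, so owner's share is 50% × $550 = $275. Cost to owner: $275. OOP to date $1,090. Insurer: $550 − $275 = $275.

$275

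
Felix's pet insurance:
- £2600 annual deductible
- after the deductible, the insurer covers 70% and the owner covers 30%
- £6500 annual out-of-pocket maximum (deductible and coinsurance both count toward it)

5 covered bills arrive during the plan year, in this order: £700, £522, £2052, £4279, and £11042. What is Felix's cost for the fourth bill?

Bill 1, £700: entire amount goes to the deductible. Owner pays £700; OOP now £700.
Bill 2, £522: fully absorbed by the deductible. Cost to owner: £522. OOP to date £1222.
Bill 3, £2052: £1378 finishes the deductible; £674 goes to coinsurance; 30% of £674 = £202.20. Cost to owner: £1580.20. OOP to date £2802.20.
Bill 4, £4279: 30% coinsurance on £4279 = £1283.70. Owner pays £1283.70; OOP now £4085.90.

£1283.70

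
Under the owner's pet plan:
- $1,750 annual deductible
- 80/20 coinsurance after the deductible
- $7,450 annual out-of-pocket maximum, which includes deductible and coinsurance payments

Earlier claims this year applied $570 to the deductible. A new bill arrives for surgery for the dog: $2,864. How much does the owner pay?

$1,516.80

Remaining deductible: $1,750 − $570 = $1,180.
That leaves $2,864 − $1,180 = $1,684 for coinsurance.
Owner's 20% share of $1,684 is $336.80.
Owner responsibility before any cap: $1,180 + $336.80 = $1,516.80.
Year-to-date out-of-pocket becomes $570 + $1,516.80 = $2,086.80, still under the $7,450 maximum, so no cap applies.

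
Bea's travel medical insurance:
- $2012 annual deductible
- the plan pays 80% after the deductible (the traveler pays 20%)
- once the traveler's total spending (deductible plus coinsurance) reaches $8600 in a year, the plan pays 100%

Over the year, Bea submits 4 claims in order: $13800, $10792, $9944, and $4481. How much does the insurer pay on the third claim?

Claim 1 ($13800): $2012 to deductible, leaving $11788; 20% of $11788 = $2357.60. Traveler owes $4369.60 (running OOP $4369.60). Plan pays $13800 − $4369.60 = $9430.40.
Claim 2 ($10792): 20% coinsurance on $10792 = $2158.40. Traveler pays $2158.40; OOP now $6528. Insurer: $10792 − $2158.40 = $8633.60.
Claim 3 ($9944): deductible already satisfied, so traveler's share is 20% × $9944 = $1988.80. Traveler pays $1988.80; OOP now $8516.80. Plan pays $9944 − $1988.80 = $7955.20.

$7955.20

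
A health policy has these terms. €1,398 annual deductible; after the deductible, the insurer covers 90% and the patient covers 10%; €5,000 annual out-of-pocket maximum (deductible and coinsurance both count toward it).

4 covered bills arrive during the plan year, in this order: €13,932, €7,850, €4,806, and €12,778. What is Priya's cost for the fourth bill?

€1,083

Bill 1, €13,932: €1,398 finishes the deductible; €12,534 goes to coinsurance; 10% of €12,534 = €1,253.40. Patient owes €2,651.40 (running OOP €2,651.40).
Bill 2, €7,850: 10% coinsurance on €7,850 = €785. Cost to patient: €785. OOP to date €3,436.40.
Bill 3, €4,806: deductible met; 10% of €4,806 = €480.60. Patient owes €480.60 (running OOP €3,917).
Bill 4, €12,778: 10% coinsurance on €12,778 = €1,277.80. That would push OOP to €5,194.80, over the €5,000 cap, so patient pays €5,000 − €3,917 = €1,083.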